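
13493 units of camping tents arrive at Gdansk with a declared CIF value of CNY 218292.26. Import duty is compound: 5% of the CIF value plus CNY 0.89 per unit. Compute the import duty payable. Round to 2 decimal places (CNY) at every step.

Import duty: CNY 22923.38

Ad valorem component: 218292.26 × 5% = 10914.61
Specific component: 13493 × 0.89 = 12008.77
Import duty = 10914.61 + 12008.77 = 22923.38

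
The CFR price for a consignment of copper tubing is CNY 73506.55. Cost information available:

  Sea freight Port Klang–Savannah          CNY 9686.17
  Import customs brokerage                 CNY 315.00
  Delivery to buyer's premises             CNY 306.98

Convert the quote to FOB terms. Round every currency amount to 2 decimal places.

Not relevant to the conversion: brokerage, delivery — on the buyer under both terms; not part of either seller's price.
From CFR to FOB, the seller no longer bears: freight.
FOB price = 73506.55 − 9686.17 = 63820.38

FOB price: CNY 63820.38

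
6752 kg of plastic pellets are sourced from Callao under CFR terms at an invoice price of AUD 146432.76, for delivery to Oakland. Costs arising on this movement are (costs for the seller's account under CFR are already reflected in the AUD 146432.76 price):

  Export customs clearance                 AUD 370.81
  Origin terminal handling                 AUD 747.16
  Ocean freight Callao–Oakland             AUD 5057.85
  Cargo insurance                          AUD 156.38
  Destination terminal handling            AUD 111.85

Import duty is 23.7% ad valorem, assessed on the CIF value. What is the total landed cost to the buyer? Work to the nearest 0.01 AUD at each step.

CFR: the seller pays costs through ocean freight to the destination port, but not insurance.
Already in the invoice (seller's account under CFR): export clearance, origin terminal, freight — exclude.
CIF value = CFR price + insurance = 146432.76 + 156.38 = 146589.14
Import duty = 146589.14 × 23.7% = 34741.63
Buyer bears: insurance 156.38 + destination terminal 111.85 + duty 34741.63 = 35009.86
Landed cost = invoice 146432.76 + 35009.86 = 181442.62

Total landed cost: AUD 181442.62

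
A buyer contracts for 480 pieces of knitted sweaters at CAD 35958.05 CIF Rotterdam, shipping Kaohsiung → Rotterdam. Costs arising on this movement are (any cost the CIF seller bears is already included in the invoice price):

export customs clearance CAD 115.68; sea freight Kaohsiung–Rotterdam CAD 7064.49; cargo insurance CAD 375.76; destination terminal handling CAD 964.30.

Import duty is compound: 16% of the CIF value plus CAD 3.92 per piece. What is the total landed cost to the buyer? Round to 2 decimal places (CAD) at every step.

CIF: the seller pays costs through ocean freight and marine insurance to the destination port.
Already in the invoice (seller's account under CIF): export clearance, freight, insurance — exclude.
The CIF price already equals the CIF value: 35958.05
Ad valorem component: 35958.05 × 16% = 5753.29
Specific component: 480 × 3.92 = 1881.60
Import duty = 5753.29 + 1881.60 = 7634.89
Buyer bears: destination terminal 964.30 + duty 7634.89 = 8599.19
Landed cost = invoice 35958.05 + 8599.19 = 44557.24

Total landed cost: CAD 44557.24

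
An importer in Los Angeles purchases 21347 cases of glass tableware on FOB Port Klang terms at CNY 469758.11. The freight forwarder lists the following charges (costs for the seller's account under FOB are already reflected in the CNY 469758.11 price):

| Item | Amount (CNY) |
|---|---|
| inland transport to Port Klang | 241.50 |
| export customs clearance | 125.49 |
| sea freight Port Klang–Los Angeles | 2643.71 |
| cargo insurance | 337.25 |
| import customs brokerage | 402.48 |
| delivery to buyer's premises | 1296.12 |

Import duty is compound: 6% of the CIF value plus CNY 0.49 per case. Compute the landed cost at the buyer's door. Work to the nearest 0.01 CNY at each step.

FOB: the seller bears costs until goods are on board at the origin port; the buyer bears freight, insurance and all costs thereafter.
Already in the invoice (seller's account under FOB): inland to port, export clearance — exclude.
CIF value = FOB price + freight + insurance = 469758.11 + 2643.71 + 337.25 = 472739.07
Ad valorem component: 472739.07 × 6% = 28364.34
Specific component: 21347 × 0.49 = 10460.03
Import duty = 28364.34 + 10460.03 = 38824.37
Buyer bears: freight 2643.71 + insurance 337.25 + brokerage 402.48 + delivery 1296.12 + duty 38824.37 = 43503.93
Landed cost = invoice 469758.11 + 43503.93 = 513262.04

Total landed cost: CNY 513262.04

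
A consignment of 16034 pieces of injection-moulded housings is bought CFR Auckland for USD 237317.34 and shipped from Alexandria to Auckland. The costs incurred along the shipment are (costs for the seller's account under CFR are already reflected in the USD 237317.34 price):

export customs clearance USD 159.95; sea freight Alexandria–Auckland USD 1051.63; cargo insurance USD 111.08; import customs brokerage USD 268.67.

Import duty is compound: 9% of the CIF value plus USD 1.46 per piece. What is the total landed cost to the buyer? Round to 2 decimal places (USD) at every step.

CFR: the seller pays costs through ocean freight to the destination port, but not insurance.
Already in the invoice (seller's account under CFR): export clearance, freight — exclude.
CIF value = CFR price + insurance = 237317.34 + 111.08 = 237428.42
Ad valorem component: 237428.42 × 9% = 21368.56
Specific component: 16034 × 1.46 = 23409.64
Import duty = 21368.56 + 23409.64 = 44778.20
Buyer bears: insurance 111.08 + brokerage 268.67 + duty 44778.20 = 45157.95
Landed cost = invoice 237317.34 + 45157.95 = 282475.29

Total landed cost: USD 282475.29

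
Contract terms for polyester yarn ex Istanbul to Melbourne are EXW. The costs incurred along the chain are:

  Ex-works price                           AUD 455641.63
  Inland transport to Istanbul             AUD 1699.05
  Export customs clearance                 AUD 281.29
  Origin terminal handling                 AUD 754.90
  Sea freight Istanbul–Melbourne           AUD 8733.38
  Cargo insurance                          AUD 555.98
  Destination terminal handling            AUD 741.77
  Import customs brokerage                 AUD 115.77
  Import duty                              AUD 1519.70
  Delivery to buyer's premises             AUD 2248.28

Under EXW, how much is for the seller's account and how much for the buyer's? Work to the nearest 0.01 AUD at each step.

EXW: the seller makes goods available at their premises; the buyer bears all onward costs.
Seller's account: goods 455641.63 = 455641.63
Buyer's account: inland to port 1699.05 + export clearance 281.29 + origin terminal 754.90 + freight 8733.38 + insurance 555.98 + destination terminal 741.77 + brokerage 115.77 + duty 1519.70 + delivery 2248.28 = 16650.12

Seller: AUD 455641.63; buyer: AUD 16650.12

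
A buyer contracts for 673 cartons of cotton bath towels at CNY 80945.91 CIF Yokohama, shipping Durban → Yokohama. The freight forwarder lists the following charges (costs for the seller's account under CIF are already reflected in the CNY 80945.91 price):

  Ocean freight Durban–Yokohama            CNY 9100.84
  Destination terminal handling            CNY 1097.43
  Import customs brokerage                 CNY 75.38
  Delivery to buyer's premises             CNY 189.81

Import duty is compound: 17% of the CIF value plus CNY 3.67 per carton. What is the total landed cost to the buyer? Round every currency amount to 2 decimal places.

Total landed cost: CNY 98539.24

CIF: the seller pays costs through ocean freight and marine insurance to the destination port.
Already in the invoice (seller's account under CIF): freight — exclude.
The CIF price already equals the CIF value: 80945.91
Ad valorem component: 80945.91 × 17% = 13760.80
Specific component: 673 × 3.67 = 2469.91
Import duty = 13760.80 + 2469.91 = 16230.71
Buyer bears: destination terminal 1097.43 + brokerage 75.38 + delivery 189.81 + duty 16230.71 = 17593.33
Landed cost = invoice 80945.91 + 17593.33 = 98539.24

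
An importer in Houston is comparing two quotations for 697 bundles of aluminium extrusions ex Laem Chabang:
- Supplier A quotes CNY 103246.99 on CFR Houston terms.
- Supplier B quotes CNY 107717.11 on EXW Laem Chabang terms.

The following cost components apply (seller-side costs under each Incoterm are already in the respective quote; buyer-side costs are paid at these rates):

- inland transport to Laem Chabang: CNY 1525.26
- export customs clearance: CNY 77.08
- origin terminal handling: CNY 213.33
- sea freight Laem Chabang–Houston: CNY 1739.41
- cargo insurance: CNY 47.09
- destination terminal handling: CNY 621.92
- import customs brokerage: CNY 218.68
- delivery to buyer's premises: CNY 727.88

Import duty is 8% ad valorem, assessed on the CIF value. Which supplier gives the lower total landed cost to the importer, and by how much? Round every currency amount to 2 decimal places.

Supplier A is cheaper by CNY 8667.21

Supplier A (CFR):
CIF value = CFR price + insurance = 103246.99 + 47.09 = 103294.08
Import duty = 103294.08 × 8% = 8263.53
Buyer bears (A): 47.09 + 621.92 + 218.68 + 727.88 = 1615.57
Landed cost (A) = invoice 103246.99 + 1615.57 + duty 8263.53 = 113126.09
Supplier B (EXW):
CIF value = EXW price + inland to port + export clearance + origin terminal + freight + insurance = 107717.11 + 1525.26 + 77.08 + 213.33 + 1739.41 + 47.09 = 111319.28
Import duty = 111319.28 × 8% = 8905.54
Buyer bears (B): 1525.26 + 77.08 + 213.33 + 1739.41 + 47.09 + 621.92 + 218.68 + 727.88 = 5170.65
Landed cost (B) = invoice 107717.11 + 5170.65 + duty 8905.54 = 121793.30
Difference = |113126.09 − 121793.30| = 8667.21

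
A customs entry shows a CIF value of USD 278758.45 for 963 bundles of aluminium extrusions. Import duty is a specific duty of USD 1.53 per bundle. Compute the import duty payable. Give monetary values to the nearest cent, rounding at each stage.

Import duty: USD 1473.39

Import duty = 963 × 1.53 = 1473.39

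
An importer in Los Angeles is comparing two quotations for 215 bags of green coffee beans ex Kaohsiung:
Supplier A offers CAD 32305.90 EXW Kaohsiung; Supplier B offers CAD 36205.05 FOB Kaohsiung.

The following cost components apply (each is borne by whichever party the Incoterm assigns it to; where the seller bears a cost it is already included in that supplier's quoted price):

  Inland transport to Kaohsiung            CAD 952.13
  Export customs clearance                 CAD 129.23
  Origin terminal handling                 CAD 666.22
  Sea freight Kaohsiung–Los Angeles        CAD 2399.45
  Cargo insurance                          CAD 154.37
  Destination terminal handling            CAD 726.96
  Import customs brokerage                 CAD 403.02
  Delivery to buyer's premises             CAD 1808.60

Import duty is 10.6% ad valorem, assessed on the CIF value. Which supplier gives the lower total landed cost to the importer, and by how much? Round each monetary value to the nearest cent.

Supplier A is cheaper by CAD 2379.64

Supplier A (EXW):
CIF value = EXW price + inland to port + export clearance + origin terminal + freight + insurance = 32305.90 + 952.13 + 129.23 + 666.22 + 2399.45 + 154.37 = 36607.30
Import duty = 36607.30 × 10.6% = 3880.37
Buyer bears (A): 952.13 + 129.23 + 666.22 + 2399.45 + 154.37 + 726.96 + 403.02 + 1808.60 = 7239.98
Landed cost (A) = invoice 32305.90 + 7239.98 + duty 3880.37 = 43426.25
Supplier B (FOB):
CIF value = FOB price + freight + insurance = 36205.05 + 2399.45 + 154.37 = 38758.87
Import duty = 38758.87 × 10.6% = 4108.44
Buyer bears (B): 2399.45 + 154.37 + 726.96 + 403.02 + 1808.60 = 5492.40
Landed cost (B) = invoice 36205.05 + 5492.40 + duty 4108.44 = 45805.89
Difference = |43426.25 − 45805.89| = 2379.64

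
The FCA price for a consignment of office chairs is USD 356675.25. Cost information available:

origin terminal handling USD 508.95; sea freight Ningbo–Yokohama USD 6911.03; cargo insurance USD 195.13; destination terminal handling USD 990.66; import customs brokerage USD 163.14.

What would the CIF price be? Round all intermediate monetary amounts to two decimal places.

Not relevant to the conversion: brokerage, destination terminal — on the buyer under both terms; not part of either seller's price.
From FCA to CIF, the seller additionally bears: origin terminal, freight, insurance.
CIF price = 356675.25 + 508.95 + 6911.03 + 195.13 = 364290.36

CIF price: USD 364290.36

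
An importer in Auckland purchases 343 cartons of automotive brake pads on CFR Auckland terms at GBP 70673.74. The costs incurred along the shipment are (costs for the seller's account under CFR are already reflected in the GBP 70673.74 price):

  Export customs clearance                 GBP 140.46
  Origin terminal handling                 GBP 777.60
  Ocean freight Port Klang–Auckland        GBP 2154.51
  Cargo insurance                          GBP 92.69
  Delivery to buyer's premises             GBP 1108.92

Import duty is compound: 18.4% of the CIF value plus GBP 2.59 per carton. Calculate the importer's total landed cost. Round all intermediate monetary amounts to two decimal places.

CFR: the seller pays costs through ocean freight to the destination port, but not insurance.
Already in the invoice (seller's account under CFR): export clearance, origin terminal, freight — exclude.
CIF value = CFR price + insurance = 70673.74 + 92.69 = 70766.43
Ad valorem component: 70766.43 × 18.4% = 13021.02
Specific component: 343 × 2.59 = 888.37
Import duty = 13021.02 + 888.37 = 13909.39
Buyer bears: insurance 92.69 + delivery 1108.92 + duty 13909.39 = 15111.00
Landed cost = invoice 70673.74 + 15111.00 = 85784.74

Total landed cost: GBP 85784.74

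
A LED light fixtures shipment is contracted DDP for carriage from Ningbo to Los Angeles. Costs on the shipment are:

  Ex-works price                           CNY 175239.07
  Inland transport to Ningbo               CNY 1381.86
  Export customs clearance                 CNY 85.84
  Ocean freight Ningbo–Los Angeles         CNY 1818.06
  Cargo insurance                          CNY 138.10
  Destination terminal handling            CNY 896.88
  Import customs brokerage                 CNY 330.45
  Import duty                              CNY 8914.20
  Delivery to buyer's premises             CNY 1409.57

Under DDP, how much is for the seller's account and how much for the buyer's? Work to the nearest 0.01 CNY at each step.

Seller: CNY 190214.03; buyer: CNY 0.00

DDP: the seller bears all costs including import duty.
Seller's account: goods 175239.07 + inland to port 1381.86 + export clearance 85.84 + freight 1818.06 + insurance 138.10 + destination terminal 896.88 + brokerage 330.45 + duty 8914.20 + delivery 1409.57 = 190214.03
Buyer's account: 0.00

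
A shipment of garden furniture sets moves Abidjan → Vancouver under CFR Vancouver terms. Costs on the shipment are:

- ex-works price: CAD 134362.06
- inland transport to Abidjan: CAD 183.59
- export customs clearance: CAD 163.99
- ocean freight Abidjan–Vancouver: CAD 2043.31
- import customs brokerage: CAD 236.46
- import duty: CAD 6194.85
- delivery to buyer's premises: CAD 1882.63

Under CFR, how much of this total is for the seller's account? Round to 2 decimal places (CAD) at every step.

CFR: the seller pays costs through ocean freight to the destination port, but not insurance.
Seller's account: goods 134362.06 + inland to port 183.59 + export clearance 163.99 + freight 2043.31 = 136752.95
Buyer's account: brokerage 236.46 + duty 6194.85 + delivery 1882.63 = 8313.94

Seller's account: CAD 136752.95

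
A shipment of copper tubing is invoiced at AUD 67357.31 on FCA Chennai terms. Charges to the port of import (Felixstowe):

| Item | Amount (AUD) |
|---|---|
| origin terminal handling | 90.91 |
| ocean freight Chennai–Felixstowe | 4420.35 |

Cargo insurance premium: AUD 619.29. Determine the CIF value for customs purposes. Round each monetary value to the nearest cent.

CIF = FCA price + pre-shipment costs + freight + insurance
CIF = 67357.31 + 90.91 + 4420.35 + 619.29 = 72487.86

CIF value: AUD 72487.86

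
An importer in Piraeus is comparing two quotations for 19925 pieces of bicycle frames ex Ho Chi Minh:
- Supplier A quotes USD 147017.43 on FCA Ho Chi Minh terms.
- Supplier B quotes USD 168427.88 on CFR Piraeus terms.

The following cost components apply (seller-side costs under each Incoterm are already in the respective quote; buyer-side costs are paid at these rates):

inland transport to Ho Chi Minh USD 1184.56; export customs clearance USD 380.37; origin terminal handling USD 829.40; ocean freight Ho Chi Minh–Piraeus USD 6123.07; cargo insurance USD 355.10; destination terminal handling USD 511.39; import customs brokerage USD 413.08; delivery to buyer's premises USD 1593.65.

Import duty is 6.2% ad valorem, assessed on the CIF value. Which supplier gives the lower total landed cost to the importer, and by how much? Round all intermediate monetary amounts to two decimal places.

Supplier A is cheaper by USD 15354.37

Supplier A (FCA):
CIF value = FCA price + origin terminal + freight + insurance = 147017.43 + 829.40 + 6123.07 + 355.10 = 154325.00
Import duty = 154325.00 × 6.2% = 9568.15
Buyer bears (A): 829.40 + 6123.07 + 355.10 + 511.39 + 413.08 + 1593.65 = 9825.69
Landed cost (A) = invoice 147017.43 + 9825.69 + duty 9568.15 = 166411.27
Supplier B (CFR):
CIF value = CFR price + insurance = 168427.88 + 355.10 = 168782.98
Import duty = 168782.98 × 6.2% = 10464.54
Buyer bears (B): 355.10 + 511.39 + 413.08 + 1593.65 = 2873.22
Landed cost (B) = invoice 168427.88 + 2873.22 + duty 10464.54 = 181765.64
Difference = |166411.27 − 181765.64| = 15354.37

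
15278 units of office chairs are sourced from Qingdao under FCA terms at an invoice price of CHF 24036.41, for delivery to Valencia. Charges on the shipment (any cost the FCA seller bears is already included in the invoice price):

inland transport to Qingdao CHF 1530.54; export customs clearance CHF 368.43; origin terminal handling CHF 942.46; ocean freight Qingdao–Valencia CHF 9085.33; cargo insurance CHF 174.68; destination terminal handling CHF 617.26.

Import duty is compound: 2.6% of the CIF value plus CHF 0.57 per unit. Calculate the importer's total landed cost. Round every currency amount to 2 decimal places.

Total landed cost: CHF 44454.81

FCA: the seller delivers export-cleared goods to the carrier; the buyer bears costs from that point.
Already in the invoice (seller's account under FCA): inland to port, export clearance — exclude.
CIF value = FCA price + origin terminal + freight + insurance = 24036.41 + 942.46 + 9085.33 + 174.68 = 34238.88
Ad valorem component: 34238.88 × 2.6% = 890.21
Specific component: 15278 × 0.57 = 8708.46
Import duty = 890.21 + 8708.46 = 9598.67
Buyer bears: origin terminal 942.46 + freight 9085.33 + insurance 174.68 + destination terminal 617.26 + duty 9598.67 = 20418.40
Landed cost = invoice 24036.41 + 20418.40 = 44454.81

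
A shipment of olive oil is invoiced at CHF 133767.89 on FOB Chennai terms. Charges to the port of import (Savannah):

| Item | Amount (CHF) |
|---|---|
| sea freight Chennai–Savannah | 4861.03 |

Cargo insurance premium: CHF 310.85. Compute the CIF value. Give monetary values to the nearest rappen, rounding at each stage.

CIF value: CHF 138939.77

CIF = FOB price + freight + insurance
CIF = 133767.89 + 4861.03 + 310.85 = 138939.77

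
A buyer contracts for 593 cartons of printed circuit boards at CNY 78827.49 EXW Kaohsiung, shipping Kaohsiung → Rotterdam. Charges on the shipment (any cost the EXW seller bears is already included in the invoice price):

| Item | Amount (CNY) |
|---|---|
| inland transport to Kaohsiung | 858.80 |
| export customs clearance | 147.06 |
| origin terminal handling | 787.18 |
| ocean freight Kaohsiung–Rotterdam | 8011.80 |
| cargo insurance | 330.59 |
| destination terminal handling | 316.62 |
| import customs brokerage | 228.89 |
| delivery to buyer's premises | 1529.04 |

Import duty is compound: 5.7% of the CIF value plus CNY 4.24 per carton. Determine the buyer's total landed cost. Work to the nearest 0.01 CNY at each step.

Total landed cost: CNY 98622.68

EXW: the seller makes goods available at their premises; the buyer bears all onward costs.
CIF value = EXW price + inland to port + export clearance + origin terminal + freight + insurance = 78827.49 + 858.80 + 147.06 + 787.18 + 8011.80 + 330.59 = 88962.92
Ad valorem component: 88962.92 × 5.7% = 5070.89
Specific component: 593 × 4.24 = 2514.32
Import duty = 5070.89 + 2514.32 = 7585.21
Buyer bears: inland to port 858.80 + export clearance 147.06 + origin terminal 787.18 + freight 8011.80 + insurance 330.59 + destination terminal 316.62 + brokerage 228.89 + delivery 1529.04 + duty 7585.21 = 19795.19
Landed cost = invoice 78827.49 + 19795.19 = 98622.68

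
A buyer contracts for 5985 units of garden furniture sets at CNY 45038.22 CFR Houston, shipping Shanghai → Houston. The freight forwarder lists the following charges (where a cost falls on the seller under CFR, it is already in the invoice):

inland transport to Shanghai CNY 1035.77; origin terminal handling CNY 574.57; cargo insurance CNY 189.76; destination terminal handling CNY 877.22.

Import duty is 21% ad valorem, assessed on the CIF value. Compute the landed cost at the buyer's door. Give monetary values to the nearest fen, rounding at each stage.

CFR: the seller pays costs through ocean freight to the destination port, but not insurance.
Already in the invoice (seller's account under CFR): inland to port, origin terminal — exclude.
CIF value = CFR price + insurance = 45038.22 + 189.76 = 45227.98
Import duty = 45227.98 × 21% = 9497.88
Buyer bears: insurance 189.76 + destination terminal 877.22 + duty 9497.88 = 10564.86
Landed cost = invoice 45038.22 + 10564.86 = 55603.08

Total landed cost: CNY 55603.08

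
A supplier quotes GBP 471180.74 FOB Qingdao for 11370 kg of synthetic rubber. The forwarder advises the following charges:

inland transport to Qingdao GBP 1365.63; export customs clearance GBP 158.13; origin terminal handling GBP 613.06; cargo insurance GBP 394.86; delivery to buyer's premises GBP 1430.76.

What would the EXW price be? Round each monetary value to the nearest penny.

Not relevant to the conversion: insurance, delivery — on the buyer under both terms; not part of either seller's price.
From FOB to EXW, the seller no longer bears: inland to port, export clearance, origin terminal.
EXW price = 471180.74 − 1365.63 − 158.13 − 613.06 = 469043.92

EXW price: GBP 469043.92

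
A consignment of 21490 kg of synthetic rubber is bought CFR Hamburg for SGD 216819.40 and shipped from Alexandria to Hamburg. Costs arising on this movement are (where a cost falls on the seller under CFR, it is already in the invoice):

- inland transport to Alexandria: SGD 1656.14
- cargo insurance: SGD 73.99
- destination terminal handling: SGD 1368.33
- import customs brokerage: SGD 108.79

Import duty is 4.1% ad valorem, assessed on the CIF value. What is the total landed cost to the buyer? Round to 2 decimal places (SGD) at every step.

CFR: the seller pays costs through ocean freight to the destination port, but not insurance.
Already in the invoice (seller's account under CFR): inland to port — exclude.
CIF value = CFR price + insurance = 216819.40 + 73.99 = 216893.39
Import duty = 216893.39 × 4.1% = 8892.63
Buyer bears: insurance 73.99 + destination terminal 1368.33 + brokerage 108.79 + duty 8892.63 = 10443.74
Landed cost = invoice 216819.40 + 10443.74 = 227263.14

Total landed cost: SGD 227263.14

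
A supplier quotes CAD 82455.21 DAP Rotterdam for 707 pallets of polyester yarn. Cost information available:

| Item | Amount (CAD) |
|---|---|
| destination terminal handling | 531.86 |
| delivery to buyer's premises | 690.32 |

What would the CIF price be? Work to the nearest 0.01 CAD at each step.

CIF price: CAD 81233.03

From DAP to CIF, the seller no longer bears: destination terminal, delivery.
CIF price = 82455.21 − 531.86 − 690.32 = 81233.03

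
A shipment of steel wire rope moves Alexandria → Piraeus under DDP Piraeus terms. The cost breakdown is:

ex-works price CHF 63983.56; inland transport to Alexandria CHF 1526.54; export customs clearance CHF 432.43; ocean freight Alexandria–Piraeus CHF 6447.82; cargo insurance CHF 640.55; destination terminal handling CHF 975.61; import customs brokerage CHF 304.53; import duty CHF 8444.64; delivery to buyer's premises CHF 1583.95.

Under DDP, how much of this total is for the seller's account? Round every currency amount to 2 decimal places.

Seller's account: CHF 84339.63

DDP: the seller bears all costs including import duty.
Seller's account: goods 63983.56 + inland to port 1526.54 + export clearance 432.43 + freight 6447.82 + insurance 640.55 + destination terminal 975.61 + brokerage 304.53 + duty 8444.64 + delivery 1583.95 = 84339.63
Buyer's account: 0.00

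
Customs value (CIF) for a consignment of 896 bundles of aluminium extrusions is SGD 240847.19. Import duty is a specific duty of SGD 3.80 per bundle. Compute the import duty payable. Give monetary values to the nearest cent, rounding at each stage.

Import duty = 896 × 3.80 = 3404.80

Import duty: SGD 3404.80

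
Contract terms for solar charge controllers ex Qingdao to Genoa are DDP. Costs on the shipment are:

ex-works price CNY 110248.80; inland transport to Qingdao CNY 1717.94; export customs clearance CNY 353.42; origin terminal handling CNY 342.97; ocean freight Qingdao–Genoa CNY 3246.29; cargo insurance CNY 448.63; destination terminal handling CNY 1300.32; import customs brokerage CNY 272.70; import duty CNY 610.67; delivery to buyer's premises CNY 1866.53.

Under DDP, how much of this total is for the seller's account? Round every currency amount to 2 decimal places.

DDP: the seller bears all costs including import duty.
Seller's account: goods 110248.80 + inland to port 1717.94 + export clearance 353.42 + origin terminal 342.97 + freight 3246.29 + insurance 448.63 + destination terminal 1300.32 + brokerage 272.70 + duty 610.67 + delivery 1866.53 = 120408.27
Buyer's account: 0.00

Seller's account: CNY 120408.27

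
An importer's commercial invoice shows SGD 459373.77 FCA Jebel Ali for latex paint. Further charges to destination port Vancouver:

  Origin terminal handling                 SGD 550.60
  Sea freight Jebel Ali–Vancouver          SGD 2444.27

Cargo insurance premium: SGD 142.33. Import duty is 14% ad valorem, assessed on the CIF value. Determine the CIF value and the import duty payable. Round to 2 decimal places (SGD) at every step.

CIF value: SGD 462510.97; import duty: SGD 64751.54

CIF = FCA price + pre-shipment costs + freight + insurance
CIF = 459373.77 + 550.60 + 2444.27 + 142.33 = 462510.97
Import duty = 462510.97 × 14% = 64751.54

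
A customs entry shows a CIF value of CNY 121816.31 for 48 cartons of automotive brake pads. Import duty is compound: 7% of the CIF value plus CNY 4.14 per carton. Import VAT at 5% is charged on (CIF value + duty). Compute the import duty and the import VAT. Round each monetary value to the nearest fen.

Ad valorem component: 121816.31 × 7% = 8527.14
Specific component: 48 × 4.14 = 198.72
Import duty = 8527.14 + 198.72 = 8725.86
VAT base = CIF + duty = 121816.31 + 8725.86 = 130542.17
Import VAT = 130542.17 × 5% = 6527.11

Import duty: CNY 8725.86; import VAT: CNY 6527.11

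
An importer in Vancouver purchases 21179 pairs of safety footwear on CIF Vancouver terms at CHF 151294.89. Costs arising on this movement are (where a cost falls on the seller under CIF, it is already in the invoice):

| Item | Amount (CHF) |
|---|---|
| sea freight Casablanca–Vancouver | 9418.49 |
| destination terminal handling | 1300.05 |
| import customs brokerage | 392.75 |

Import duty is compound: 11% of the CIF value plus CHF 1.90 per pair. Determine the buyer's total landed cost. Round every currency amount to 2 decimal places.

CIF: the seller pays costs through ocean freight and marine insurance to the destination port.
Already in the invoice (seller's account under CIF): freight — exclude.
The CIF price already equals the CIF value: 151294.89
Ad valorem component: 151294.89 × 11% = 16642.44
Specific component: 21179 × 1.90 = 40240.10
Import duty = 16642.44 + 40240.10 = 56882.54
Buyer bears: destination terminal 1300.05 + brokerage 392.75 + duty 56882.54 = 58575.34
Landed cost = invoice 151294.89 + 58575.34 = 209870.23

Total landed cost: CHF 209870.23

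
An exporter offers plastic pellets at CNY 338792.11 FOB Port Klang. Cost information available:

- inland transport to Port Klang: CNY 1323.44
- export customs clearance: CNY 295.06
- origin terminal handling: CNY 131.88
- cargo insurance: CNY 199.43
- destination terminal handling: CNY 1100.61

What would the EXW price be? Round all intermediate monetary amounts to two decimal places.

EXW price: CNY 337041.73

Not relevant to the conversion: insurance, destination terminal — on the buyer under both terms; not part of either seller's price.
From FOB to EXW, the seller no longer bears: inland to port, export clearance, origin terminal.
EXW price = 338792.11 − 1323.44 − 295.06 − 131.88 = 337041.73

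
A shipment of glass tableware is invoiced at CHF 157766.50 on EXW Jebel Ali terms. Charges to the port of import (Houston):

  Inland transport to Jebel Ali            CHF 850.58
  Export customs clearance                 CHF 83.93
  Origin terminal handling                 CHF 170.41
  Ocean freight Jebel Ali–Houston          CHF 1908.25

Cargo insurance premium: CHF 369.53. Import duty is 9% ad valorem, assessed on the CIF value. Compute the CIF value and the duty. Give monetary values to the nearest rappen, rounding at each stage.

CIF = EXW price + pre-shipment costs + freight + insurance
CIF = 157766.50 + 850.58 + 83.93 + 170.41 + 1908.25 + 369.53 = 161149.20
Import duty = 161149.20 × 9% = 14503.43

CIF value: CHF 161149.20; import duty: CHF 14503.43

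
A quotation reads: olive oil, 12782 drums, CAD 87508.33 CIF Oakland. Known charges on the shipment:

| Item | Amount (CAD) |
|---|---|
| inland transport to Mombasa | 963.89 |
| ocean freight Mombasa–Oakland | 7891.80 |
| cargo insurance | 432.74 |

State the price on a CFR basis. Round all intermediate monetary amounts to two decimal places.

Not relevant to the conversion: freight, inland to port — on the seller under both CIF and CFR; already in the CIF price and stays in the CFR price.
From CIF to CFR, the seller no longer bears: insurance.
CFR price = 87508.33 − 432.74 = 87075.59

CFR price: CAD 87075.59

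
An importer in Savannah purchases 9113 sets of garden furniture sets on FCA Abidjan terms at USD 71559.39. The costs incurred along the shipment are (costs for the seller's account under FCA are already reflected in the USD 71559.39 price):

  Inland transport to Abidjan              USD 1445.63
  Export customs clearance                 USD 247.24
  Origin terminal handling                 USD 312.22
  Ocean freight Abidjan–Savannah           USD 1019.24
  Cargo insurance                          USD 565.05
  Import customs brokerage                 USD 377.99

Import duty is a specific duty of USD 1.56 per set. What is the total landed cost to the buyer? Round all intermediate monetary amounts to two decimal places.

Total landed cost: USD 88050.17

FCA: the seller delivers export-cleared goods to the carrier; the buyer bears costs from that point.
Already in the invoice (seller's account under FCA): inland to port, export clearance — exclude.
CIF value = FCA price + origin terminal + freight + insurance = 71559.39 + 312.22 + 1019.24 + 565.05 = 73455.90
Import duty = 9113 × 1.56 = 14216.28
Buyer bears: origin terminal 312.22 + freight 1019.24 + insurance 565.05 + brokerage 377.99 + duty 14216.28 = 16490.78
Landed cost = invoice 71559.39 + 16490.78 = 88050.17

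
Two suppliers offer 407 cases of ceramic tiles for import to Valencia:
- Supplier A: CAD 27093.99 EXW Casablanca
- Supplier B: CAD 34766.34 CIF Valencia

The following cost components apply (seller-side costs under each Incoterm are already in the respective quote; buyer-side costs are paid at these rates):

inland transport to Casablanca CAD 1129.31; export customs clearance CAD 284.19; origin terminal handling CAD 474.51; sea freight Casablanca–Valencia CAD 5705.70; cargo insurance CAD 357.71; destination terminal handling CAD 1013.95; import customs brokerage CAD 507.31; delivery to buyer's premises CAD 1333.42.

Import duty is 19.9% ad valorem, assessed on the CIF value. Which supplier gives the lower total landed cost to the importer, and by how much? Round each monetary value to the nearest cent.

Supplier B is cheaper by CAD 334.61

Supplier A (EXW):
CIF value = EXW price + inland to port + export clearance + origin terminal + freight + insurance = 27093.99 + 1129.31 + 284.19 + 474.51 + 5705.70 + 357.71 = 35045.41
Import duty = 35045.41 × 19.9% = 6974.04
Buyer bears (A): 1129.31 + 284.19 + 474.51 + 5705.70 + 357.71 + 1013.95 + 507.31 + 1333.42 = 10806.10
Landed cost (A) = invoice 27093.99 + 10806.10 + duty 6974.04 = 44874.13
Supplier B (CIF):
The CIF price already equals the CIF value: 34766.34
Import duty = 34766.34 × 19.9% = 6918.50
Buyer bears (B): 1013.95 + 507.31 + 1333.42 = 2854.68
Landed cost (B) = invoice 34766.34 + 2854.68 + duty 6918.50 = 44539.52
Difference = |44874.13 − 44539.52| = 334.61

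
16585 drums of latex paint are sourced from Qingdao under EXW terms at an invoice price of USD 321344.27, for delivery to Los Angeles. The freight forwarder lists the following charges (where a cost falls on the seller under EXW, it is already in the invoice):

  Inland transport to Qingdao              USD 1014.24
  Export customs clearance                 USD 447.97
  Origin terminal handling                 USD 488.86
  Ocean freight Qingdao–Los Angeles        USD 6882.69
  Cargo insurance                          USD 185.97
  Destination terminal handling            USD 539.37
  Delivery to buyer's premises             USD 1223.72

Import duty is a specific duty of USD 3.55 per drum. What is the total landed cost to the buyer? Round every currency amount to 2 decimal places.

EXW: the seller makes goods available at their premises; the buyer bears all onward costs.
CIF value = EXW price + inland to port + export clearance + origin terminal + freight + insurance = 321344.27 + 1014.24 + 447.97 + 488.86 + 6882.69 + 185.97 = 330364.00
Import duty = 16585 × 3.55 = 58876.75
Buyer bears: inland to port 1014.24 + export clearance 447.97 + origin terminal 488.86 + freight 6882.69 + insurance 185.97 + destination terminal 539.37 + delivery 1223.72 + duty 58876.75 = 69659.57
Landed cost = invoice 321344.27 + 69659.57 = 391003.84

Total landed cost: USD 391003.84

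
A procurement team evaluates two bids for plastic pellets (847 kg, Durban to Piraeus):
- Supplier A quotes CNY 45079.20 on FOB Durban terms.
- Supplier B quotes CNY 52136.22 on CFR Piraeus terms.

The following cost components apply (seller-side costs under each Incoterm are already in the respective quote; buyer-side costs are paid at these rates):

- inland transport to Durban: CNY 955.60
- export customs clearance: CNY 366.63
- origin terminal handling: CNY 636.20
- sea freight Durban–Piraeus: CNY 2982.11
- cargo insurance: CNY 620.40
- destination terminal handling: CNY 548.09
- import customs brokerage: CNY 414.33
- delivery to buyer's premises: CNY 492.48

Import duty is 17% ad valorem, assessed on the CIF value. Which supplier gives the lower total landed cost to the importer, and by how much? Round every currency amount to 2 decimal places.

Supplier A (FOB):
CIF value = FOB price + freight + insurance = 45079.20 + 2982.11 + 620.40 = 48681.71
Import duty = 48681.71 × 17% = 8275.89
Buyer bears (A): 2982.11 + 620.40 + 548.09 + 414.33 + 492.48 = 5057.41
Landed cost (A) = invoice 45079.20 + 5057.41 + duty 8275.89 = 58412.50
Supplier B (CFR):
CIF value = CFR price + insurance = 52136.22 + 620.40 = 52756.62
Import duty = 52756.62 × 17% = 8968.63
Buyer bears (B): 620.40 + 548.09 + 414.33 + 492.48 = 2075.30
Landed cost (B) = invoice 52136.22 + 2075.30 + duty 8968.63 = 63180.15
Difference = |58412.50 − 63180.15| = 4767.65

Supplier A is cheaper by CNY 4767.65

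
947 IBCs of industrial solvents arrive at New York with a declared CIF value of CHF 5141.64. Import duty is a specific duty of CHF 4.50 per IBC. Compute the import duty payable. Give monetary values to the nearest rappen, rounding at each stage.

Import duty: CHF 4261.50

Import duty = 947 × 4.50 = 4261.50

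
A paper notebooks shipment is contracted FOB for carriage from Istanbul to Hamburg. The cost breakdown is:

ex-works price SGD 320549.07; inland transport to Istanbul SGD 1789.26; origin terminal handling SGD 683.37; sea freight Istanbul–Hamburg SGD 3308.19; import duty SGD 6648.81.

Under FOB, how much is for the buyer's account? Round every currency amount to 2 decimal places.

FOB: the seller bears costs until goods are on board at the origin port; the buyer bears freight, insurance and all costs thereafter.
Seller's account: goods 320549.07 + inland to port 1789.26 + origin terminal 683.37 = 323021.70
Buyer's account: freight 3308.19 + duty 6648.81 = 9957.00

Buyer's account: SGD 9957.00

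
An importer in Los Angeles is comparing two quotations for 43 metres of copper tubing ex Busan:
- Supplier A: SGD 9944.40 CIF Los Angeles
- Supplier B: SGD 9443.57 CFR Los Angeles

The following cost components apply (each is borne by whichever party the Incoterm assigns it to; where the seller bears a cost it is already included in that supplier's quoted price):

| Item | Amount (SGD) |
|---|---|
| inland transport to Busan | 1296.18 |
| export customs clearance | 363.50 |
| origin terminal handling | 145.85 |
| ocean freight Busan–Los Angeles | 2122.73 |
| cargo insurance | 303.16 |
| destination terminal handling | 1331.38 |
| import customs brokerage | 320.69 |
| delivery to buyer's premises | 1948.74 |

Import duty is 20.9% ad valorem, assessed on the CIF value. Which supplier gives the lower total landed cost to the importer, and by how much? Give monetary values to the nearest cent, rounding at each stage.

Supplier A (CIF):
The CIF price already equals the CIF value: 9944.40
Import duty = 9944.40 × 20.9% = 2078.38
Buyer bears (A): 1331.38 + 320.69 + 1948.74 = 3600.81
Landed cost (A) = invoice 9944.40 + 3600.81 + duty 2078.38 = 15623.59
Supplier B (CFR):
CIF value = CFR price + insurance = 9443.57 + 303.16 = 9746.73
Import duty = 9746.73 × 20.9% = 2037.07
Buyer bears (B): 303.16 + 1331.38 + 320.69 + 1948.74 = 3903.97
Landed cost (B) = invoice 9443.57 + 3903.97 + duty 2037.07 = 15384.61
Difference = |15623.59 − 15384.61| = 238.98

Supplier B is cheaper by SGD 238.98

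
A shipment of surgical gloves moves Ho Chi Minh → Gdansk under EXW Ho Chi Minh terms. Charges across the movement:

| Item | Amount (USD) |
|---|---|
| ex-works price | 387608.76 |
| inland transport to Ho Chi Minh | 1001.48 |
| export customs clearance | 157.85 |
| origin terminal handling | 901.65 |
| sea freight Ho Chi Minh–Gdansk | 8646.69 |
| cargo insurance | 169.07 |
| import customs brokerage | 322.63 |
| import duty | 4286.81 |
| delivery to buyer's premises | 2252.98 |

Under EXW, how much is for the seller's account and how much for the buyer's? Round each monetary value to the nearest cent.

Seller: USD 387608.76; buyer: USD 17739.16

EXW: the seller makes goods available at their premises; the buyer bears all onward costs.
Seller's account: goods 387608.76 = 387608.76
Buyer's account: inland to port 1001.48 + export clearance 157.85 + origin terminal 901.65 + freight 8646.69 + insurance 169.07 + brokerage 322.63 + duty 4286.81 + delivery 2252.98 = 17739.16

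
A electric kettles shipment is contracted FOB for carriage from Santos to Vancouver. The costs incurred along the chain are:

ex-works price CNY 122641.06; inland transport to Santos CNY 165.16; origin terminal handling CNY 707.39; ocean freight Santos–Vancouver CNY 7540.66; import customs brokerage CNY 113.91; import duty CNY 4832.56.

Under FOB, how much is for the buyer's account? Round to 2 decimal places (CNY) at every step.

FOB: the seller bears costs until goods are on board at the origin port; the buyer bears freight, insurance and all costs thereafter.
Seller's account: goods 122641.06 + inland to port 165.16 + origin terminal 707.39 = 123513.61
Buyer's account: freight 7540.66 + brokerage 113.91 + duty 4832.56 = 12487.13

Buyer's account: CNY 12487.13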